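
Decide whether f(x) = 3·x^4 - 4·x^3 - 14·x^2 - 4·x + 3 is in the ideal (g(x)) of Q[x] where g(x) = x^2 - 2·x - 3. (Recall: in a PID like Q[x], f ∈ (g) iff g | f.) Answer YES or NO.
YES

In Q[x] the ideal (g) consists of all multiples of g, so f ∈ (g) iff g | f, i.e. iff the remainder of f on division by g is 0. Divide f by g (g is monic, so eliminate the leading term of the running remainder at each step):
  leading term 3·x^4: subtract (3·x^2)·g(x) = 3·x^4 - 6·x^3 - 9·x^2, leaving 2·x^3 - 5·x^2 - 4·x + 3
  leading term 2·x^3: subtract (2·x)·g(x) = 2·x^3 - 4·x^2 - 6·x, leaving -x^2 + 2·x + 3
  leading term -x^2: subtract (-1)·g(x) = -x^2 + 2·x + 3, leaving 0
The remainder is 0, so f(x) = g(x) · h(x) with h(x) = 3·x^2 + 2·x - 1. Hence g | f, i.e. f ∈ (g).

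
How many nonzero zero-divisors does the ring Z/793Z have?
In Z/793Z each nonzero element is either a unit (gcd with 793 is 1) or a zero-divisor (gcd > 1). The number of units is φ(793): factorise 793 = 13 · 61, so φ(793) = (13 − 1) · (61 − 1) = 12 · 60 = 720. The nonzero elements number 793 − 1 = 792. Hence the nonzero zero-divisors number 792 − 720 = 72.

Final answer: Z/793Z has 72 nonzero zero-divisors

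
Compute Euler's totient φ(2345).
φ(2345) = 1584

φ is multiplicative, with φ(p^e) = p^e − p^(e−1). Factorise 2345 = 5 · 7 · 67. Then
  φ(2345) = (5 − 1) · (7 − 1) · (67 − 1) = 4 · 6 · 66 = 1584.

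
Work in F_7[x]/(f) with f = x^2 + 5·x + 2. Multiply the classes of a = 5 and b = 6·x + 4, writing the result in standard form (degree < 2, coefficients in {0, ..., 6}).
Multiply as integer polynomials: a · b = 30·x + 20. Reducing coefficients mod 7: a · b ≡ 2·x + 6. This already has degree < 2, so no reduction by f is needed. Hence a · b ≡ 2·x + 6 in F_7[x]/(f).

Final answer: a · b ≡ 2·x + 6 (mod f(x))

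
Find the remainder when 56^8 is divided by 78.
Use repeated squaring. Binary(8) = 1000. Walk through the bits of the exponent 8 left-to-right: at each bit after the leading one, square the running value, then multiply by 56 if the bit is 1 (always reducing mod 78):
  bit 1 = 1 (leading): start with 56.
  bit 2 = 0: square 56^2 = 3136 ≡ 16 (mod 78).
  bit 3 = 0: square 16^2 = 256 ≡ 22 (mod 78).
  bit 4 = 0: square 22^2 = 484 ≡ 16 (mod 78).
Final value: 56^8 ≡ 16 (mod 78).

Final answer: 16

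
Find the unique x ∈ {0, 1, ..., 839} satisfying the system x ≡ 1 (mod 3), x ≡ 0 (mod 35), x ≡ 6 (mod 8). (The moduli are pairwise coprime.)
x ≡ 70 (mod 840); the representative in [0, 840) is 70

The moduli 3, 35, 8 are pairwise coprime, so by the CRT there is a unique solution mod 3·35·8 = 840.
Solve by successive substitution. Start with x ≡ 1 (mod 3).
  Combine with x ≡ 0 (mod 35): write x = 1 + 3·t and require 1 + 3·t ≡ 0 (mod 35), i.e. 3·t ≡ 0 − 1 ≡ 34 (mod 35). Since 3^(−1) ≡ 12 (mod 35), t ≡ 12·34 ≡ 23 (mod 35). So x ≡ 1 + 3·23 = 70 (mod 105).
  Combine with x ≡ 6 (mod 8): write x = 70 + 105·t and require 70 + 105·t ≡ 6 (mod 8), i.e. 105·t ≡ 6 − 70 ≡ 0 (mod 8). Since 105^(−1) ≡ 1 (mod 8) (105 ≡ 1 (mod 8)), t ≡ 1·0 ≡ 0 (mod 8). So x ≡ 70 + 105·0 = 70 (mod 840).
Unique solution in [0, 840): x = 70.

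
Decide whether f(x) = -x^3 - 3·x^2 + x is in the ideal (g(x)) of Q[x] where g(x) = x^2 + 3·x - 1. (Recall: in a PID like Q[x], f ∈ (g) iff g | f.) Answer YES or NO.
In Q[x] the ideal (g) consists of all multiples of g, so f ∈ (g) iff g | f, i.e. iff the remainder of f on division by g is 0. Divide f by g (g is monic, so eliminate the leading term of the running remainder at each step):
  leading term -x^3: subtract (-x)·g(x) = -x^3 - 3·x^2 + x, leaving 0
The remainder is 0, so f(x) = g(x) · h(x) with h(x) = -x. Hence g | f, i.e. f ∈ (g).

Final answer: YES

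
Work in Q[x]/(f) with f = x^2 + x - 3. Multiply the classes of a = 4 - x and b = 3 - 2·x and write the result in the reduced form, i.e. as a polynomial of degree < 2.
a · b ≡ 18 - 13·x (mod f(x))

First multiply in Q[x] without reducing: a · b = 2·x^2 - 11·x + 12. Now divide by f(x) = x^2 + x - 3, eliminating the leading term at each step:
  leading term 2·x^2: subtract (2)·f(x) = 2·x^2 + 2·x - 6, leaving 18 - 13·x
The degree is now < 2, so this is the remainder. Hence a · b ≡ 18 - 13·x in Q[x]/(f).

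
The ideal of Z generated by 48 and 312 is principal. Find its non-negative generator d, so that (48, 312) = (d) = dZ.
(48, 312) = (24); d = 24

In the PID Z, (a, b) is generated by gcd(a, b). Compute gcd(312, 48) with the extended Euclidean algorithm, tracking rows (r, s, t) with s·312 + t·48 = r:
  row A: (312, 1, 0)   [1·312 + 0·48 = 312]
  row B: (48, 0, 1)   [0·312 + 1·48 = 48]
  312 = 6·48 + 24   → row C = row A − 6·row B = (24, 1, −6)   [check: 1·312 − 6·48 = 24]
  48 = 2·24 + 0   → remainder 0, stop. gcd = 24 (last nonzero row C).
So gcd(48, 312) = 24, with Bézout identity 1·312 − 6·48 = 24. Containment (⊇): the Bézout identity exhibits 24 as an element of (48, 312), giving (24) ⊆ (48, 312). Containment (⊆): since 24 | 48 and 24 | 312 (48 = 24·2, 312 = 24·13), every Z-linear combination of 48 and 312 is divisible by 24, so (48, 312) ⊆ (24). Therefore (48, 312) = (24), d = 24.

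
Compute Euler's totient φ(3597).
φ is multiplicative, with φ(p^e) = p^e − p^(e−1). Factorise 3597 = 3 · 11 · 109. Then
  φ(3597) = (3 − 1) · (11 − 1) · (109 − 1) = 2 · 10 · 108 = 2160.

Final answer: φ(3597) = 2160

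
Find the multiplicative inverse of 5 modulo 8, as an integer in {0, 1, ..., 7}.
Apply the extended Euclidean algorithm to (8, 5), tracking rows (r, s, t) with s·8 + t·5 = r. Each division r_prev = q·r_cur + r_new produces the new row as (previous row) − q·(current row):
  row A: (8, 1, 0)   [1·8 + 0·5 = 8]
  row B: (5, 0, 1)   [0·8 + 1·5 = 5]
  8 = 1·5 + 3   → row C = row A − 1·row B = (3, 1, −1)   [check: 1·8 − 1·5 = 3]
  5 = 1·3 + 2   → row D = row B − 1·row C = (2, −1, 2)   [check: −1·8 + 2·5 = 2]
  3 = 1·2 + 1   → row E = row C − 1·row D = (1, 2, −3)   [check: 2·8 − 3·5 = 1]
  2 = 2·1 + 0   → remainder 0, stop. gcd = 1 (last nonzero row E).
The gcd is 1, so 5 is invertible mod 8. The last nonzero row gives 2·8 − 3·5 = 1, so t = −3. So 5^(−1) ≡ −3 ≡ 5 (mod 8). Verify: 5 · 5 = 25 ≡ 1 (mod 8). ✓

Final answer: 5^(−1) ≡ 5 (mod 8)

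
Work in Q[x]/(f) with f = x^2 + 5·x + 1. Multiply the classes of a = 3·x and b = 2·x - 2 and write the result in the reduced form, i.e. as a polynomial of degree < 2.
First multiply in Q[x] without reducing: a · b = 6·x^2 - 6·x. Now divide by f(x) = x^2 + 5·x + 1, eliminating the leading term at each step:
  leading term 6·x^2: subtract (6)·f(x) = 6·x^2 + 30·x + 6, leaving -36·x - 6
The degree is now < 2, so this is the remainder. Hence a · b ≡ -36·x - 6 in Q[x]/(f).

Final answer: a · b ≡ -36·x - 6 (mod f(x))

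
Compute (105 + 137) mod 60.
Reduce the summands first: 105 ≡ 45, 137 ≡ 17 (mod 60), so 105 + 137 ≡ 45 + 17 (mod 60). 45 + 17 = 62; 62 = 1·60 + 2, so (105 + 137) mod 60 = 2.

Final answer: 2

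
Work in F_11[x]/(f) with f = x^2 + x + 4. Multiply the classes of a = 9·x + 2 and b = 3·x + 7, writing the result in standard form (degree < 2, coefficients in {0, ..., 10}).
Multiply as integer polynomials: a · b = 27·x^2 + 69·x + 14. Reducing coefficients mod 11: a · b ≡ 5·x^2 + 3·x + 3. Now divide by f(x) = x^2 + x + 4 in F_11[x], eliminating the leading term at each step:
  leading term 5·x^2: subtract (5)·f(x) = 5·x^2 + 5·x + 9, leaving 9·x + 5 (coefficients mod 11)
The degree is now < 2, so this is the remainder. Hence a · b ≡ 9·x + 5 in F_11[x]/(f).

Final answer: a · b ≡ 9·x + 5 (mod f(x))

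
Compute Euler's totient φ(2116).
φ(2116) = 1012

φ is multiplicative, with φ(p^e) = p^e − p^(e−1). Factorise 2116 = 2^2 · 23^2. Then
  φ(2116) = (2^2 − 2^1) · (23^2 − 23^1) = 2 · 506 = 1012.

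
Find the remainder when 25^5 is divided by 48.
25

Use repeated squaring. Binary(5) = 101. Walk through the bits of the exponent 5 left-to-right: at each bit after the leading one, square the running value, then multiply by 25 if the bit is 1 (always reducing mod 48):
  bit 1 = 1 (leading): start with 25.
  bit 2 = 0: square 25^2 = 625 ≡ 1 (mod 48).
  bit 3 = 1: square 1^2 = 1; bit is 1, so multiply 1·25 = 25 (mod 48).
Final value: 25^5 ≡ 25 (mod 48).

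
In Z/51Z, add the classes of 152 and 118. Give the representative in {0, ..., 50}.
Reduce the summands first: 152 ≡ 50, 118 ≡ 16 (mod 51), so 152 + 118 ≡ 50 + 16 (mod 51). 50 + 16 = 66; 66 = 1·51 + 15, so (152 + 118) mod 51 = 15.

Final answer: 15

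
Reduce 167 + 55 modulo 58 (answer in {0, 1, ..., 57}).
48

Reduce the summands first: 167 ≡ 51 (mod 58), so 167 + 55 ≡ 51 + 55 (mod 58). 51 + 55 = 106; 106 = 1·58 + 48, so (167 + 55) mod 58 = 48.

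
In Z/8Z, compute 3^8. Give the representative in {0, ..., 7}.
1

Use repeated squaring. Binary(8) = 1000. Walk through the bits of the exponent 8 left-to-right: at each bit after the leading one, square the running value, then multiply by 3 if the bit is 1 (always reducing mod 8):
  bit 1 = 1 (leading): start with 3.
  bit 2 = 0: square 3^2 = 9 ≡ 1 (mod 8).
  bit 3 = 0: square 1^2 = 1 (mod 8).
  bit 4 = 0: square 1^2 = 1 (mod 8).
Final value: 3^8 ≡ 1 (mod 8).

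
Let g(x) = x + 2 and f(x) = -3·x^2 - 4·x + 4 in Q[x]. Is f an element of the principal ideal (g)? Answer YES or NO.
In Q[x] the ideal (g) consists of all multiples of g, so f ∈ (g) iff g | f, i.e. iff the remainder of f on division by g is 0. Divide f by g (g is monic, so eliminate the leading term of the running remainder at each step):
  leading term -3·x^2: subtract (-3·x)·g(x) = -3·x^2 - 6·x, leaving 2·x + 4
  leading term 2·x: subtract (2)·g(x) = 2·x + 4, leaving 0
The remainder is 0, so f(x) = g(x) · h(x) with h(x) = 2 - 3·x. Hence g | f, i.e. f ∈ (g).

Final answer: YES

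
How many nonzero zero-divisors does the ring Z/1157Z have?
Z/1157Z has 100 nonzero zero-divisors

In Z/1157Z each nonzero element is either a unit (gcd with 1157 is 1) or a zero-divisor (gcd > 1). The number of units is φ(1157): factorise 1157 = 13 · 89, so φ(1157) = (13 − 1) · (89 − 1) = 12 · 88 = 1056. The nonzero elements number 1157 − 1 = 1156. Hence the nonzero zero-divisors number 1156 − 1056 = 100.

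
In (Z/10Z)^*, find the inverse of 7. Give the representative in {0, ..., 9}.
7^(−1) ≡ 3 (mod 10)

Apply the extended Euclidean algorithm to (10, 7), tracking rows (r, s, t) with s·10 + t·7 = r. Each division r_prev = q·r_cur + r_new produces the new row as (previous row) − q·(current row):
  row A: (10, 1, 0)   [1·10 + 0·7 = 10]
  row B: (7, 0, 1)   [0·10 + 1·7 = 7]
  10 = 1·7 + 3   → row C = row A − 1·row B = (3, 1, −1)   [check: 1·10 − 1·7 = 3]
  7 = 2·3 + 1   → row D = row B − 2·row C = (1, −2, 3)   [check: −2·10 + 3·7 = 1]
  3 = 3·1 + 0   → remainder 0, stop. gcd = 1 (last nonzero row D).
The gcd is 1, so 7 is invertible mod 10. The last nonzero row gives −2·10 + 3·7 = 1, so t = 3. So 7^(−1) ≡ 3 (mod 10). Verify: 7 · 3 = 21 ≡ 1 (mod 10). ✓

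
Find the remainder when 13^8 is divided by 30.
1

Use repeated squaring. Binary(8) = 1000. Walk through the bits of the exponent 8 left-to-right: at each bit after the leading one, square the running value, then multiply by 13 if the bit is 1 (always reducing mod 30):
  bit 1 = 1 (leading): start with 13.
  bit 2 = 0: square 13^2 = 169 ≡ 19 (mod 30).
  bit 3 = 0: square 19^2 = 361 ≡ 1 (mod 30).
  bit 4 = 0: square 1^2 = 1 (mod 30).
Final value: 13^8 ≡ 1 (mod 30).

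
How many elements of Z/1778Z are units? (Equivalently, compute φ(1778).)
An element a ∈ Z/1778Z is a unit iff gcd(a, 1778) = 1, so the number of units is φ(1778). φ is multiplicative, with φ(p^e) = p^e − p^(e−1). Factorise 1778 = 2 · 7 · 127. Then
  φ(1778) = (2 − 1) · (7 − 1) · (127 − 1) = 1 · 6 · 126 = 756.

Final answer: Z/1778Z has φ(1778) = 756 units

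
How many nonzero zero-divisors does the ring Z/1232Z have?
Z/1232Z has 751 nonzero zero-divisors

In Z/1232Z each nonzero element is either a unit (gcd with 1232 is 1) or a zero-divisor (gcd > 1). The number of units is φ(1232): factorise 1232 = 2^4 · 7 · 11, so φ(1232) = (2^4 − 2^3) · (7 − 1) · (11 − 1) = 8 · 6 · 10 = 480. The nonzero elements number 1232 − 1 = 1231. Hence the nonzero zero-divisors number 1231 − 480 = 751.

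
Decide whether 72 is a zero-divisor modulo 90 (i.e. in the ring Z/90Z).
YES

gcd(72, 90) = 18 > 1, so 72 is not a unit in Z/90Z. In Z/nZ every nonzero non-unit is a zero-divisor: explicitly, take b = 90/gcd = 5 ≠ 0 (mod 90); then 72·5 = 360 = 4·90, i.e. 72·5 ≡ 0 (mod 90). So 72 is a zero-divisor.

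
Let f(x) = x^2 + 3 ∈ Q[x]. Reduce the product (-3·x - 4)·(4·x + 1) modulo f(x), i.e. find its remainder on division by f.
a · b ≡ 32 - 19·x (mod f(x))

First multiply in Q[x] without reducing: a · b = -12·x^2 - 19·x - 4. Now divide by f(x) = x^2 + 3, eliminating the leading term at each step:
  leading term -12·x^2: subtract (-12)·f(x) = -12·x^2 - 36, leaving 32 - 19·x
The degree is now < 2, so this is the remainder. Hence a · b ≡ 32 - 19·x in Q[x]/(f).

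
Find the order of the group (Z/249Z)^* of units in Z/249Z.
(Z/249Z)^* consists of the classes a with gcd(a, 249) = 1, so its order is φ(249). φ is multiplicative, with φ(p^e) = p^e − p^(e−1). Factorise 249 = 3 · 83. Then
  φ(249) = (3 − 1) · (83 − 1) = 2 · 82 = 164.
Thus |(Z/249Z)^*| = 164.

Final answer: |(Z/249Z)^*| = 164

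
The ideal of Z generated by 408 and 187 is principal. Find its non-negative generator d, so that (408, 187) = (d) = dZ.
(408, 187) = (17); d = 17

In the PID Z, (a, b) is generated by gcd(a, b). Compute gcd(408, 187) with the extended Euclidean algorithm, tracking rows (r, s, t) with s·408 + t·187 = r:
  row A: (408, 1, 0)   [1·408 + 0·187 = 408]
  row B: (187, 0, 1)   [0·408 + 1·187 = 187]
  408 = 2·187 + 34   → row C = row A − 2·row B = (34, 1, −2)   [check: 1·408 − 2·187 = 34]
  187 = 5·34 + 17   → row D = row B − 5·row C = (17, −5, 11)   [check: −5·408 + 11·187 = 17]
  34 = 2·17 + 0   → remainder 0, stop. gcd = 17 (last nonzero row D).
So gcd(408, 187) = 17, with Bézout identity −5·408 + 11·187 = 17. Containment (⊇): the Bézout identity exhibits 17 as an element of (408, 187), giving (17) ⊆ (408, 187). Containment (⊆): since 17 | 408 and 17 | 187 (408 = 17·24, 187 = 17·11), every Z-linear combination of 408 and 187 is divisible by 17, so (408, 187) ⊆ (17). Therefore (408, 187) = (17), d = 17.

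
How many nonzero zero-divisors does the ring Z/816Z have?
In Z/816Z each nonzero element is either a unit (gcd with 816 is 1) or a zero-divisor (gcd > 1). The number of units is φ(816): factorise 816 = 2^4 · 3 · 17, so φ(816) = (2^4 − 2^3) · (3 − 1) · (17 − 1) = 8 · 2 · 16 = 256. The nonzero elements number 816 − 1 = 815. Hence the nonzero zero-divisors number 815 − 256 = 559.

Final answer: Z/816Z has 559 nonzero zero-divisors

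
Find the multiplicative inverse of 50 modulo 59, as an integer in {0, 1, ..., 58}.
50^(−1) ≡ 13 (mod 59)

Apply the extended Euclidean algorithm to (59, 50), tracking rows (r, s, t) with s·59 + t·50 = r. Each division r_prev = q·r_cur + r_new produces the new row as (previous row) − q·(current row):
  row A: (59, 1, 0)   [1·59 + 0·50 = 59]
  row B: (50, 0, 1)   [0·59 + 1·50 = 50]
  59 = 1·50 + 9   → row C = row A − 1·row B = (9, 1, −1)   [check: 1·59 − 1·50 = 9]
  50 = 5·9 + 5   → row D = row B − 5·row C = (5, −5, 6)   [check: −5·59 + 6·50 = 5]
  9 = 1·5 + 4   → row E = row C − 1·row D = (4, 6, −7)   [check: 6·59 − 7·50 = 4]
  5 = 1·4 + 1   → row F = row D − 1·row E = (1, −11, 13)   [check: −11·59 + 13·50 = 1]
  4 = 4·1 + 0   → remainder 0, stop. gcd = 1 (last nonzero row F).
The gcd is 1, so 50 is invertible mod 59. The last nonzero row gives −11·59 + 13·50 = 1, so t = 13. So 50^(−1) ≡ 13 (mod 59). Verify: 50 · 13 = 650 ≡ 1 (mod 59). ✓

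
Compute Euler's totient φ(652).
φ(652) = 324

φ is multiplicative, with φ(p^e) = p^e − p^(e−1). Factorise 652 = 2^2 · 163. Then
  φ(652) = (2^2 − 2^1) · (163 − 1) = 2 · 162 = 324.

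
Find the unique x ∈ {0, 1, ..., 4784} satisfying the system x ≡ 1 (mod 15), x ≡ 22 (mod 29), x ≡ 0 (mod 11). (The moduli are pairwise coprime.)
x ≡ 1936 (mod 4785); the representative in [0, 4785) is 1936

The moduli 15, 29, 11 are pairwise coprime, so by the CRT there is a unique solution mod 15·29·11 = 4785.
Solve by successive substitution. Start with x ≡ 1 (mod 15).
  Combine with x ≡ 22 (mod 29): write x = 1 + 15·t and require 1 + 15·t ≡ 22 (mod 29), i.e. 15·t ≡ 22 − 1 ≡ 21 (mod 29). Since 15^(−1) ≡ 2 (mod 29), t ≡ 2·21 ≡ 13 (mod 29). So x ≡ 1 + 15·13 = 196 (mod 435).
  Combine with x ≡ 0 (mod 11): write x = 196 + 435·t and require 196 + 435·t ≡ 0 (mod 11), i.e. 435·t ≡ 0 − 196 ≡ 2 (mod 11). Since 435^(−1) ≡ 2 (mod 11) (435 ≡ 6 (mod 11)), t ≡ 2·2 ≡ 4 (mod 11). So x ≡ 196 + 435·4 = 1936 (mod 4785).
Unique solution in [0, 4785): x = 1936.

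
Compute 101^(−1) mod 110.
101^(−1) ≡ 61 (mod 110)

Apply the extended Euclidean algorithm to (110, 101), tracking rows (r, s, t) with s·110 + t·101 = r. Each division r_prev = q·r_cur + r_new produces the new row as (previous row) − q·(current row):
  row A: (110, 1, 0)   [1·110 + 0·101 = 110]
  row B: (101, 0, 1)   [0·110 + 1·101 = 101]
  110 = 1·101 + 9   → row C = row A − 1·row B = (9, 1, −1)   [check: 1·110 − 1·101 = 9]
  101 = 11·9 + 2   → row D = row B − 11·row C = (2, −11, 12)   [check: −11·110 + 12·101 = 2]
  9 = 4·2 + 1   → row E = row C − 4·row D = (1, 45, −49)   [check: 45·110 − 49·101 = 1]
  2 = 2·1 + 0   → remainder 0, stop. gcd = 1 (last nonzero row E).
The gcd is 1, so 101 is invertible mod 110. The last nonzero row gives 45·110 − 49·101 = 1, so t = −49. So 101^(−1) ≡ −49 ≡ 61 (mod 110). Verify: 101 · 61 = 6161 ≡ 1 (mod 110). ✓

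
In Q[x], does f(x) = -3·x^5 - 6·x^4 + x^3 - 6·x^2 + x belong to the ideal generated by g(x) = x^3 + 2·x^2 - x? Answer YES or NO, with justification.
In Q[x] the ideal (g) consists of all multiples of g, so f ∈ (g) iff g | f, i.e. iff the remainder of f on division by g is 0. Divide f by g (g is monic, so eliminate the leading term of the running remainder at each step):
  leading term -3·x^5: subtract (-3·x^2)·g(x) = -3·x^5 - 6·x^4 + 3·x^3, leaving -2·x^3 - 6·x^2 + x
  leading term -2·x^3: subtract (-2)·g(x) = -2·x^3 - 4·x^2 + 2·x, leaving -2·x^2 - x
The remainder r(x) = -2·x^2 - x ≠ 0 (and deg r < deg g), so g ∤ f, i.e. f ∉ (g).

Final answer: NO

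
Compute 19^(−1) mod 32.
Apply the extended Euclidean algorithm to (32, 19), tracking rows (r, s, t) with s·32 + t·19 = r. Each division r_prev = q·r_cur + r_new produces the new row as (previous row) − q·(current row):
  row A: (32, 1, 0)   [1·32 + 0·19 = 32]
  row B: (19, 0, 1)   [0·32 + 1·19 = 19]
  32 = 1·19 + 13   → row C = row A − 1·row B = (13, 1, −1)   [check: 1·32 − 1·19 = 13]
  19 = 1·13 + 6   → row D = row B − 1·row C = (6, −1, 2)   [check: −1·32 + 2·19 = 6]
  13 = 2·6 + 1   → row E = row C − 2·row D = (1, 3, −5)   [check: 3·32 − 5·19 = 1]
  6 = 6·1 + 0   → remainder 0, stop. gcd = 1 (last nonzero row E).
The gcd is 1, so 19 is invertible mod 32. The last nonzero row gives 3·32 − 5·19 = 1, so t = −5. So 19^(−1) ≡ −5 ≡ 27 (mod 32). Verify: 19 · 27 = 513 ≡ 1 (mod 32). ✓

Final answer: 19^(−1) ≡ 27 (mod 32)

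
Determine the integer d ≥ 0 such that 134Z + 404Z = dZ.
In the PID Z, (a, b) is generated by gcd(a, b). Compute gcd(404, 134) with the extended Euclidean algorithm, tracking rows (r, s, t) with s·404 + t·134 = r:
  row A: (404, 1, 0)   [1·404 + 0·134 = 404]
  row B: (134, 0, 1)   [0·404 + 1·134 = 134]
  404 = 3·134 + 2   → row C = row A − 3·row B = (2, 1, −3)   [check: 1·404 − 3·134 = 2]
  134 = 67·2 + 0   → remainder 0, stop. gcd = 2 (last nonzero row C).
So gcd(134, 404) = 2, with Bézout identity 1·404 − 3·134 = 2. Containment (⊇): the Bézout identity exhibits 2 as an element of (134, 404), giving (2) ⊆ (134, 404). Containment (⊆): since 2 | 134 and 2 | 404 (134 = 2·67, 404 = 2·202), every Z-linear combination of 134 and 404 is divisible by 2, so (134, 404) ⊆ (2). Therefore (134, 404) = (2), d = 2.

Final answer: (134, 404) = (2); d = 2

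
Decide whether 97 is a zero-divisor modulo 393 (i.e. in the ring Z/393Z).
NO

gcd(97, 393) = 1, so 97 is a unit in Z/393Z (it has a multiplicative inverse). A unit cannot be a zero-divisor: if 97·b ≡ 0 then multiplying both sides by 97^(−1) gives b ≡ 0. So 97 is not a zero-divisor.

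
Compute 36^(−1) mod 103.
36^(−1) ≡ 83 (mod 103)

Apply the extended Euclidean algorithm to (103, 36), tracking rows (r, s, t) with s·103 + t·36 = r. Each division r_prev = q·r_cur + r_new produces the new row as (previous row) − q·(current row):
  row A: (103, 1, 0)   [1·103 + 0·36 = 103]
  row B: (36, 0, 1)   [0·103 + 1·36 = 36]
  103 = 2·36 + 31   → row C = row A − 2·row B = (31, 1, −2)   [check: 1·103 − 2·36 = 31]
  36 = 1·31 + 5   → row D = row B − 1·row C = (5, −1, 3)   [check: −1·103 + 3·36 = 5]
  31 = 6·5 + 1   → row E = row C − 6·row D = (1, 7, −20)   [check: 7·103 − 20·36 = 1]
  5 = 5·1 + 0   → remainder 0, stop. gcd = 1 (last nonzero row E).
The gcd is 1, so 36 is invertible mod 103. The last nonzero row gives 7·103 − 20·36 = 1, so t = −20. So 36^(−1) ≡ −20 ≡ 83 (mod 103). Verify: 36 · 83 = 2988 ≡ 1 (mod 103). ✓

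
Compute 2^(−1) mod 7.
Apply the extended Euclidean algorithm to (7, 2), tracking rows (r, s, t) with s·7 + t·2 = r. Each division r_prev = q·r_cur + r_new produces the new row as (previous row) − q·(current row):
  row A: (7, 1, 0)   [1·7 + 0·2 = 7]
  row B: (2, 0, 1)   [0·7 + 1·2 = 2]
  7 = 3·2 + 1   → row C = row A − 3·row B = (1, 1, −3)   [check: 1·7 − 3·2 = 1]
  2 = 2·1 + 0   → remainder 0, stop. gcd = 1 (last nonzero row C).
The gcd is 1, so 2 is invertible mod 7. The last nonzero row gives 1·7 − 3·2 = 1, so t = −3. So 2^(−1) ≡ −3 ≡ 4 (mod 7). Verify: 2 · 4 = 8 ≡ 1 (mod 7). ✓

Final answer: 2^(−1) ≡ 4 (mod 7)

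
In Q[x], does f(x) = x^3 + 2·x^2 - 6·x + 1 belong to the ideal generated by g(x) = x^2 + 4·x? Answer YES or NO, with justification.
In Q[x] the ideal (g) consists of all multiples of g, so f ∈ (g) iff g | f, i.e. iff the remainder of f on division by g is 0. Divide f by g (g is monic, so eliminate the leading term of the running remainder at each step):
  leading term x^3: subtract (x)·g(x) = x^3 + 4·x^2, leaving -2·x^2 - 6·x + 1
  leading term -2·x^2: subtract (-2)·g(x) = -2·x^2 - 8·x, leaving 2·x + 1
The remainder r(x) = 2·x + 1 ≠ 0 (and deg r < deg g), so g ∤ f, i.e. f ∉ (g).

Final answer: NO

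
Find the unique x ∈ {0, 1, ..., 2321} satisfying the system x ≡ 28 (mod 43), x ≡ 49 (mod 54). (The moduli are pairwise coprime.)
x ≡ 157 (mod 2322); the representative in [0, 2322) is 157

The moduli 43, 54 are pairwise coprime, so by the CRT there is a unique solution mod 43·54 = 2322.
Solve by successive substitution. Start with x ≡ 28 (mod 43).
  Combine with x ≡ 49 (mod 54): write x = 28 + 43·t and require 28 + 43·t ≡ 49 (mod 54), i.e. 43·t ≡ 49 − 28 ≡ 21 (mod 54). Since 43^(−1) ≡ 49 (mod 54), t ≡ 49·21 ≡ 3 (mod 54). So x ≡ 28 + 43·3 = 157 (mod 2322).
Unique solution in [0, 2322): x = 157.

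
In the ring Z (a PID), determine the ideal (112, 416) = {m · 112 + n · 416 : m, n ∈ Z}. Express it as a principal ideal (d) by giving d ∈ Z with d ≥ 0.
(112, 416) = (16); d = 16

In the PID Z, (a, b) is generated by gcd(a, b). Compute gcd(416, 112) with the extended Euclidean algorithm, tracking rows (r, s, t) with s·416 + t·112 = r:
  row A: (416, 1, 0)   [1·416 + 0·112 = 416]
  row B: (112, 0, 1)   [0·416 + 1·112 = 112]
  416 = 3·112 + 80   → row C = row A − 3·row B = (80, 1, −3)   [check: 1·416 − 3·112 = 80]
  112 = 1·80 + 32   → row D = row B − 1·row C = (32, −1, 4)   [check: −1·416 + 4·112 = 32]
  80 = 2·32 + 16   → row E = row C − 2·row D = (16, 3, −11)   [check: 3·416 − 11·112 = 16]
  32 = 2·16 + 0   → remainder 0, stop. gcd = 16 (last nonzero row E).
So gcd(112, 416) = 16, with Bézout identity 3·416 − 11·112 = 16. Containment (⊇): the Bézout identity exhibits 16 as an element of (112, 416), giving (16) ⊆ (112, 416). Containment (⊆): since 16 | 112 and 16 | 416 (112 = 16·7, 416 = 16·26), every Z-linear combination of 112 and 416 is divisible by 16, so (112, 416) ⊆ (16). Therefore (112, 416) = (16), d = 16.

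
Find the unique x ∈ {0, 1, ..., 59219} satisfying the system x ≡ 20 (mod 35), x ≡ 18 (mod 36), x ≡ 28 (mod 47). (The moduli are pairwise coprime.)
x ≡ 41670 (mod 59220); the representative in [0, 59220) is 41670

The moduli 35, 36, 47 are pairwise coprime, so by the CRT there is a unique solution mod 35·36·47 = 59220.
Solve by successive substitution. Start with x ≡ 20 (mod 35).
  Combine with x ≡ 18 (mod 36): write x = 20 + 35·t and require 20 + 35·t ≡ 18 (mod 36), i.e. 35·t ≡ 18 − 20 ≡ 34 (mod 36). Since 35^(−1) ≡ 35 (mod 36), t ≡ 35·34 ≡ 2 (mod 36). So x ≡ 20 + 35·2 = 90 (mod 1260).
  Combine with x ≡ 28 (mod 47): write x = 90 + 1260·t and require 90 + 1260·t ≡ 28 (mod 47), i.e. 1260·t ≡ 28 − 90 ≡ 32 (mod 47). Since 1260^(−1) ≡ 26 (mod 47) (1260 ≡ 38 (mod 47)), t ≡ 26·32 ≡ 33 (mod 47). So x ≡ 90 + 1260·33 = 41670 (mod 59220).
Unique solution in [0, 59220): x = 41670.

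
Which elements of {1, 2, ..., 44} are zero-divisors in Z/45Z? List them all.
An element a ∈ Z/45Z (with a ≠ 0) is a zero-divisor iff gcd(a, 45) > 1 (because a is a unit precisely when gcd(a, n) = 1, and in Z/nZ every nonzero, non-unit element is a zero-divisor). Scan a = 1, ..., 44 and keep those with gcd(a, 45) > 1:
  gcd(3, 45) = 3, gcd(5, 45) = 5, gcd(6, 45) = 3, gcd(9, 45) = 9, gcd(10, 45) = 5, gcd(12, 45) = 3, gcd(15, 45) = 15, gcd(18, 45) = 9, gcd(20, 45) = 5, gcd(21, 45) = 3, gcd(24, 45) = 3, gcd(25, 45) = 5, gcd(27, 45) = 9, gcd(30, 45) = 15, gcd(33, 45) = 3, gcd(35, 45) = 5, gcd(36, 45) = 9, gcd(39, 45) = 3, gcd(40, 45) = 5, gcd(42, 45) = 3.
All other a ∈ {1, ..., 44} have gcd(a, 45) = 1 and are units. So the nonzero zero-divisors are exactly the 20 values of a appearing in this scan.

Final answer: nonzero zero-divisors of Z/45Z = {3, 5, 6, 9, 10, 12, 15, 18, 20, 21, 24, 25, 27, 30, 33, 35, 36, 39, 40, 42}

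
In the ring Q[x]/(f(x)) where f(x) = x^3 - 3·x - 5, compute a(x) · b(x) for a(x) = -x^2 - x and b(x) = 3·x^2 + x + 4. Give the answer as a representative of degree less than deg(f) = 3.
First multiply in Q[x] without reducing: a · b = -3·x^4 - 4·x^3 - 5·x^2 - 4·x. Now divide by f(x) = x^3 - 3·x - 5, eliminating the leading term at each step:
  leading term -3·x^4: subtract (-3·x)·f(x) = -3·x^4 + 9·x^2 + 15·x, leaving -4·x^3 - 14·x^2 - 19·x
  leading term -4·x^3: subtract (-4)·f(x) = -4·x^3 + 12·x + 20, leaving -14·x^2 - 31·x - 20
The degree is now < 3, so this is the remainder. Hence a · b ≡ -14·x^2 - 31·x - 20 in Q[x]/(f).

Final answer: a · b ≡ -14·x^2 - 31·x - 20 (mod f(x))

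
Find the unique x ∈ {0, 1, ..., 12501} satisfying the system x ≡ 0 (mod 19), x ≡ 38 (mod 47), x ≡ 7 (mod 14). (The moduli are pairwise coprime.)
x ≡ 931 (mod 12502); the representative in [0, 12502) is 931

The moduli 19, 47, 14 are pairwise coprime, so by the CRT there is a unique solution mod 19·47·14 = 12502.
Solve by successive substitution. Start with x ≡ 0 (mod 19).
  Combine with x ≡ 38 (mod 47): write x = 19·t and require 19·t ≡ 38 (mod 47). Since 19^(−1) ≡ 5 (mod 47), t ≡ 5·38 ≡ 2 (mod 47). So x ≡ 19·2 = 38 (mod 893).
  Combine with x ≡ 7 (mod 14): write x = 38 + 893·t and require 38 + 893·t ≡ 7 (mod 14), i.e. 893·t ≡ 7 − 38 ≡ 11 (mod 14). Since 893^(−1) ≡ 9 (mod 14) (893 ≡ 11 (mod 14)), t ≡ 9·11 ≡ 1 (mod 14). So x ≡ 38 + 893·1 = 931 (mod 12502).
Unique solution in [0, 12502): x = 931.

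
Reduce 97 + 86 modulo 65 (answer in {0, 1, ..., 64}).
Reduce the summands first: 97 ≡ 32, 86 ≡ 21 (mod 65), so 97 + 86 ≡ 32 + 21 (mod 65). 32 + 21 = 53; 53 = 0·65 + 53, so (97 + 86) mod 65 = 53.

Final answer: 53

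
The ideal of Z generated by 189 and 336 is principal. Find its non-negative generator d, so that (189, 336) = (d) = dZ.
(189, 336) = (21); d = 21

In the PID Z, (a, b) is generated by gcd(a, b). Compute gcd(336, 189) with the extended Euclidean algorithm, tracking rows (r, s, t) with s·336 + t·189 = r:
  row A: (336, 1, 0)   [1·336 + 0·189 = 336]
  row B: (189, 0, 1)   [0·336 + 1·189 = 189]
  336 = 1·189 + 147   → row C = row A − 1·row B = (147, 1, −1)   [check: 1·336 − 1·189 = 147]
  189 = 1·147 + 42   → row D = row B − 1·row C = (42, −1, 2)   [check: −1·336 + 2·189 = 42]
  147 = 3·42 + 21   → row E = row C − 3·row D = (21, 4, −7)   [check: 4·336 − 7·189 = 21]
  42 = 2·21 + 0   → remainder 0, stop. gcd = 21 (last nonzero row E).
So gcd(189, 336) = 21, with Bézout identity 4·336 − 7·189 = 21. Containment (⊇): the Bézout identity exhibits 21 as an element of (189, 336), giving (21) ⊆ (189, 336). Containment (⊆): since 21 | 189 and 21 | 336 (189 = 21·9, 336 = 21·16), every Z-linear combination of 189 and 336 is divisible by 21, so (189, 336) ⊆ (21). Therefore (189, 336) = (21), d = 21.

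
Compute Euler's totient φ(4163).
φ is multiplicative, with φ(p^e) = p^e − p^(e−1). Factorise 4163 = 23 · 181. Then
  φ(4163) = (23 − 1) · (181 − 1) = 22 · 180 = 3960.

Final answer: φ(4163) = 3960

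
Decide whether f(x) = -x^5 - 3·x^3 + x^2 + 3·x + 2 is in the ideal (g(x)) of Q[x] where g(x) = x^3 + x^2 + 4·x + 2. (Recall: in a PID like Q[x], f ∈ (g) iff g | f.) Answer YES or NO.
In Q[x] the ideal (g) consists of all multiples of g, so f ∈ (g) iff g | f, i.e. iff the remainder of f on division by g is 0. Divide f by g (g is monic, so eliminate the leading term of the running remainder at each step):
  leading term -x^5: subtract (-x^2)·g(x) = -x^5 - x^4 - 4·x^3 - 2·x^2, leaving x^4 + x^3 + 3·x^2 + 3·x + 2
  leading term x^4: subtract (x)·g(x) = x^4 + x^3 + 4·x^2 + 2·x, leaving -x^2 + x + 2
The remainder r(x) = -x^2 + x + 2 ≠ 0 (and deg r < deg g), so g ∤ f, i.e. f ∉ (g).

Final answer: NO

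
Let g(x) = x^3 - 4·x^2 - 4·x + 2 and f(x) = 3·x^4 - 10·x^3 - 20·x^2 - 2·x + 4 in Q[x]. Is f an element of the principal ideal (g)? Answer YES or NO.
YES

In Q[x] the ideal (g) consists of all multiples of g, so f ∈ (g) iff g | f, i.e. iff the remainder of f on division by g is 0. Divide f by g (g is monic, so eliminate the leading term of the running remainder at each step):
  leading term 3·x^4: subtract (3·x)·g(x) = 3·x^4 - 12·x^3 - 12·x^2 + 6·x, leaving 2·x^3 - 8·x^2 - 8·x + 4
  leading term 2·x^3: subtract (2)·g(x) = 2·x^3 - 8·x^2 - 8·x + 4, leaving 0
The remainder is 0, so f(x) = g(x) · h(x) with h(x) = 3·x + 2. Hence g | f, i.e. f ∈ (g).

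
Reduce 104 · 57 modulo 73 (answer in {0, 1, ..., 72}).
15

Reduce the factors first: 104 ≡ 31 (mod 73), so 104 · 57 ≡ 31 · 57 (mod 73). 31 · 57 = 1767. Dividing by 73: 1767 = 24·73 + 15. So (104 · 57) mod 73 = 15.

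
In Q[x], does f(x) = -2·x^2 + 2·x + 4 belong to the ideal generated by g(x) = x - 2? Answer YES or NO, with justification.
YES

In Q[x] the ideal (g) consists of all multiples of g, so f ∈ (g) iff g | f, i.e. iff the remainder of f on division by g is 0. Divide f by g (g is monic, so eliminate the leading term of the running remainder at each step):
  leading term -2·x^2: subtract (-2·x)·g(x) = -2·x^2 + 4·x, leaving 4 - 2·x
  leading term -2·x: subtract (-2)·g(x) = 4 - 2·x, leaving 0
The remainder is 0, so f(x) = g(x) · h(x) with h(x) = -2·x - 2. Hence g | f, i.e. f ∈ (g).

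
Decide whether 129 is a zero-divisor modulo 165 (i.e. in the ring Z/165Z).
YES

gcd(129, 165) = 3 > 1, so 129 is not a unit in Z/165Z. In Z/nZ every nonzero non-unit is a zero-divisor: explicitly, take b = 165/gcd = 55 ≠ 0 (mod 165); then 129·55 = 7095 = 43·165, i.e. 129·55 ≡ 0 (mod 165). So 129 is a zero-divisor.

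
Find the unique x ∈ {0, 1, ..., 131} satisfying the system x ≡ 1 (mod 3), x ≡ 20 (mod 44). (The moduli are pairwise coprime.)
x ≡ 64 (mod 132); the representative in [0, 132) is 64

The moduli 3, 44 are pairwise coprime, so by the CRT there is a unique solution mod 3·44 = 132.
Solve by successive substitution. Start with x ≡ 1 (mod 3).
  Combine with x ≡ 20 (mod 44): write x = 1 + 3·t and require 1 + 3·t ≡ 20 (mod 44), i.e. 3·t ≡ 20 − 1 ≡ 19 (mod 44). Since 3^(−1) ≡ 15 (mod 44), t ≡ 15·19 ≡ 21 (mod 44). So x ≡ 1 + 3·21 = 64 (mod 132).
Unique solution in [0, 132): x = 64.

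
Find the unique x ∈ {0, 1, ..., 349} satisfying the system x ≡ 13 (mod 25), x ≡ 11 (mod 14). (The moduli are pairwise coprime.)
The moduli 25, 14 are pairwise coprime, so by the CRT there is a unique solution mod 25·14 = 350.
Solve by successive substitution. Start with x ≡ 13 (mod 25).
  Combine with x ≡ 11 (mod 14): write x = 13 + 25·t and require 13 + 25·t ≡ 11 (mod 14), i.e. 25·t ≡ 11 − 13 ≡ 12 (mod 14). Since 25^(−1) ≡ 9 (mod 14) (25 ≡ 11 (mod 14)), t ≡ 9·12 ≡ 10 (mod 14). So x ≡ 13 + 25·10 = 263 (mod 350).
Unique solution in [0, 350): x = 263.

Final answer: x ≡ 263 (mod 350); the representative in [0, 350) is 263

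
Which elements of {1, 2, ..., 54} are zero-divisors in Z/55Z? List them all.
An element a ∈ Z/55Z (with a ≠ 0) is a zero-divisor iff gcd(a, 55) > 1 (because a is a unit precisely when gcd(a, n) = 1, and in Z/nZ every nonzero, non-unit element is a zero-divisor). Scan a = 1, ..., 54 and keep those with gcd(a, 55) > 1:
  gcd(5, 55) = 5, gcd(10, 55) = 5, gcd(11, 55) = 11, gcd(15, 55) = 5, gcd(20, 55) = 5, gcd(22, 55) = 11, gcd(25, 55) = 5, gcd(30, 55) = 5, gcd(33, 55) = 11, gcd(35, 55) = 5, gcd(40, 55) = 5, gcd(44, 55) = 11, gcd(45, 55) = 5, gcd(50, 55) = 5.
All other a ∈ {1, ..., 54} have gcd(a, 55) = 1 and are units. So the nonzero zero-divisors are exactly the 14 values of a appearing in this scan.

Final answer: nonzero zero-divisors of Z/55Z = {5, 10, 11, 15, 20, 22, 25, 30, 33, 35, 40, 44, 45, 50}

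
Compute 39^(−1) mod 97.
39^(−1) ≡ 5 (mod 97)

Apply the extended Euclidean algorithm to (97, 39), tracking rows (r, s, t) with s·97 + t·39 = r. Each division r_prev = q·r_cur + r_new produces the new row as (previous row) − q·(current row):
  row A: (97, 1, 0)   [1·97 + 0·39 = 97]
  row B: (39, 0, 1)   [0·97 + 1·39 = 39]
  97 = 2·39 + 19   → row C = row A − 2·row B = (19, 1, −2)   [check: 1·97 − 2·39 = 19]
  39 = 2·19 + 1   → row D = row B − 2·row C = (1, −2, 5)   [check: −2·97 + 5·39 = 1]
  19 = 19·1 + 0   → remainder 0, stop. gcd = 1 (last nonzero row D).
The gcd is 1, so 39 is invertible mod 97. The last nonzero row gives −2·97 + 5·39 = 1, so t = 5. So 39^(−1) ≡ 5 (mod 97). Verify: 39 · 5 = 195 ≡ 1 (mod 97). ✓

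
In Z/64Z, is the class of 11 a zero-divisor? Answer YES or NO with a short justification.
gcd(11, 64) = 1, so 11 is a unit in Z/64Z (it has a multiplicative inverse). A unit cannot be a zero-divisor: if 11·b ≡ 0 then multiplying both sides by 11^(−1) gives b ≡ 0. So 11 is not a zero-divisor.

Final answer: NO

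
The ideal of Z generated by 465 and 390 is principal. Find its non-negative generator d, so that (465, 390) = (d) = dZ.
(465, 390) = (15); d = 15

In the PID Z, (a, b) is generated by gcd(a, b). Compute gcd(465, 390) with the extended Euclidean algorithm, tracking rows (r, s, t) with s·465 + t·390 = r:
  row A: (465, 1, 0)   [1·465 + 0·390 = 465]
  row B: (390, 0, 1)   [0·465 + 1·390 = 390]
  465 = 1·390 + 75   → row C = row A − 1·row B = (75, 1, −1)   [check: 1·465 − 1·390 = 75]
  390 = 5·75 + 15   → row D = row B − 5·row C = (15, −5, 6)   [check: −5·465 + 6·390 = 15]
  75 = 5·15 + 0   → remainder 0, stop. gcd = 15 (last nonzero row D).
So gcd(465, 390) = 15, with Bézout identity −5·465 + 6·390 = 15. Containment (⊇): the Bézout identity exhibits 15 as an element of (465, 390), giving (15) ⊆ (465, 390). Containment (⊆): since 15 | 465 and 15 | 390 (465 = 15·31, 390 = 15·26), every Z-linear combination of 465 and 390 is divisible by 15, so (465, 390) ⊆ (15). Therefore (465, 390) = (15), d = 15.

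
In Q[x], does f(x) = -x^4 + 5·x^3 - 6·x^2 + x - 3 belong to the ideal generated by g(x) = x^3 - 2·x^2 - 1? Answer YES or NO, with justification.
In Q[x] the ideal (g) consists of all multiples of g, so f ∈ (g) iff g | f, i.e. iff the remainder of f on division by g is 0. Divide f by g (g is monic, so eliminate the leading term of the running remainder at each step):
  leading term -x^4: subtract (-x)·g(x) = -x^4 + 2·x^3 + x, leaving 3·x^3 - 6·x^2 - 3
  leading term 3·x^3: subtract (3)·g(x) = 3·x^3 - 6·x^2 - 3, leaving 0
The remainder is 0, so f(x) = g(x) · h(x) with h(x) = 3 - x. Hence g | f, i.e. f ∈ (g).

Final answer: YES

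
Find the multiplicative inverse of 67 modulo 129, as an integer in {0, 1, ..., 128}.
Apply the extended Euclidean algorithm to (129, 67), tracking rows (r, s, t) with s·129 + t·67 = r. Each division r_prev = q·r_cur + r_new produces the new row as (previous row) − q·(current row):
  row A: (129, 1, 0)   [1·129 + 0·67 = 129]
  row B: (67, 0, 1)   [0·129 + 1·67 = 67]
  129 = 1·67 + 62   → row C = row A − 1·row B = (62, 1, −1)   [check: 1·129 − 1·67 = 62]
  67 = 1·62 + 5   → row D = row B − 1·row C = (5, −1, 2)   [check: −1·129 + 2·67 = 5]
  62 = 12·5 + 2   → row E = row C − 12·row D = (2, 13, −25)   [check: 13·129 − 25·67 = 2]
  5 = 2·2 + 1   → row F = row D − 2·row E = (1, −27, 52)   [check: −27·129 + 52·67 = 1]
  2 = 2·1 + 0   → remainder 0, stop. gcd = 1 (last nonzero row F).
The gcd is 1, so 67 is invertible mod 129. The last nonzero row gives −27·129 + 52·67 = 1, so t = 52. So 67^(−1) ≡ 52 (mod 129). Verify: 67 · 52 = 3484 ≡ 1 (mod 129). ✓

Final answer: 67^(−1) ≡ 52 (mod 129)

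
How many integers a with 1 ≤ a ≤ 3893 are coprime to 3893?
3648

The number of a ∈ {1, ..., 3893} with gcd(a, 3893) = 1 is by definition Euler's totient φ(3893). φ is multiplicative, with φ(p^e) = p^e − p^(e−1). Factorise 3893 = 17 · 229. Then
  φ(3893) = (17 − 1) · (229 − 1) = 16 · 228 = 3648.
So there are 3648 such integers.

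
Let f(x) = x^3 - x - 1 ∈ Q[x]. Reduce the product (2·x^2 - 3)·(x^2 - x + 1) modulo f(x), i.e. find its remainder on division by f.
First multiply in Q[x] without reducing: a · b = 2·x^4 - 2·x^3 - x^2 + 3·x - 3. Now divide by f(x) = x^3 - x - 1, eliminating the leading term at each step:
  leading term 2·x^4: subtract (2·x)·f(x) = 2·x^4 - 2·x^2 - 2·x, leaving -2·x^3 + x^2 + 5·x - 3
  leading term -2·x^3: subtract (-2)·f(x) = -2·x^3 + 2·x + 2, leaving x^2 + 3·x - 5
The degree is now < 3, so this is the remainder. Hence a · b ≡ x^2 + 3·x - 5 in Q[x]/(f).

Final answer: a · b ≡ x^2 + 3·x - 5 (mod f(x))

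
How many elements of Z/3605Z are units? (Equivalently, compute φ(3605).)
An element a ∈ Z/3605Z is a unit iff gcd(a, 3605) = 1, so the number of units is φ(3605). φ is multiplicative, with φ(p^e) = p^e − p^(e−1). Factorise 3605 = 5 · 7 · 103. Then
  φ(3605) = (5 − 1) · (7 − 1) · (103 − 1) = 4 · 6 · 102 = 2448.

Final answer: Z/3605Z has φ(3605) = 2448 units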